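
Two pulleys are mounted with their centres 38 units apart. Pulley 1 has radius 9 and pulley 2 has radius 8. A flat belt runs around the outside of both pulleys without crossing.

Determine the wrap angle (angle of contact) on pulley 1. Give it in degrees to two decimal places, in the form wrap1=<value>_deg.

wrap1=183.02_deg

open belt: β = asin((r2−r1)/C) = asin(-1/38) = -1.5080°
wrap1 = π − 2β = 183.0159°
wrap2 = π + 2β = 176.9841°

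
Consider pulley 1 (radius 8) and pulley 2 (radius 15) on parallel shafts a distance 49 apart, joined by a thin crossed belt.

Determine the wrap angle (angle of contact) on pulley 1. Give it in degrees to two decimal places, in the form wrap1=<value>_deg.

wrap1=235.99_deg

crossed belt: β = asin((r1+r2)/C) = asin(23/49) = 27.9946°
wrap1 = wrap2 = π + 2β = 235.9891°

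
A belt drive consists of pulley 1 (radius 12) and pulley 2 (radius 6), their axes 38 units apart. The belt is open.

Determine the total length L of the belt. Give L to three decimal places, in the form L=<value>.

open belt: β = asin((r2−r1)/C) = asin(-6/38) = -9.0847°
wrap1 = π − 2β = 198.1694°
wrap2 = π + 2β = 161.8306°
tangent length = C·cosβ = 37.5233
L = r1·wrap1 + r2·wrap2 + 2·C·cosβ = 12·3.4587 + 6·2.8245 + 2·37.5233 = 133.4980

L=133.498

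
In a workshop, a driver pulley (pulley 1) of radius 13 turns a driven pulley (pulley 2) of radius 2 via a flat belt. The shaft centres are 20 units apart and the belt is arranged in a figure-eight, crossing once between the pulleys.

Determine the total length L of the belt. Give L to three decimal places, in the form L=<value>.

crossed belt: β = asin((r1+r2)/C) = asin(15/20) = 48.5904°
wrap1 = wrap2 = π + 2β = 277.1808°
tangent length = C·cosβ = 13.2288
L = (r1+r2)·wrap + 2·C·cosβ = 15·4.8377 + 2·13.2288 = 99.0233

L=99.023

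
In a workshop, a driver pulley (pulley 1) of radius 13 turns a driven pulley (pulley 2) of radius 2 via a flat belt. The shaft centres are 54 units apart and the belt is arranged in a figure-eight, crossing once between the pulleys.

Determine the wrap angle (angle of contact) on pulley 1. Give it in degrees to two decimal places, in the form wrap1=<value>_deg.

wrap1=212.26_deg

crossed belt: β = asin((r1+r2)/C) = asin(15/54) = 16.1276°
wrap1 = wrap2 = π + 2β = 212.2552°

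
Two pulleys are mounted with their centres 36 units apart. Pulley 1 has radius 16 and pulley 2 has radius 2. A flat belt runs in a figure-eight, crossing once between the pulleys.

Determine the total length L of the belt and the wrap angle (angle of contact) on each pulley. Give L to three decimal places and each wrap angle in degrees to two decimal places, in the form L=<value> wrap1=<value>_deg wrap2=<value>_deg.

crossed belt: β = asin((r1+r2)/C) = asin(18/36) = 30.0000°
wrap1 = wrap2 = π + 2β = 240.0000°
tangent length = C·cosβ = 31.1769
L = (r1+r2)·wrap + 2·C·cosβ = 18·4.1888 + 2·31.1769 = 137.7521

L=137.752 wrap1=240.00_deg wrap2=240.00_deg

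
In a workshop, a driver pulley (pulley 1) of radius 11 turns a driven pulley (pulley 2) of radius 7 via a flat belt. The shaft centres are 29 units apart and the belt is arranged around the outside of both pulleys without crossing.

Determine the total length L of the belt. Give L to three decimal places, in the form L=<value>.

open belt: β = asin((r2−r1)/C) = asin(-4/29) = -7.9281°
wrap1 = π − 2β = 195.8563°
wrap2 = π + 2β = 164.1437°
tangent length = C·cosβ = 28.7228
L = r1·wrap1 + r2·wrap2 + 2·C·cosβ = 11·3.4183 + 7·2.8648 + 2·28.7228 = 115.1013

L=115.101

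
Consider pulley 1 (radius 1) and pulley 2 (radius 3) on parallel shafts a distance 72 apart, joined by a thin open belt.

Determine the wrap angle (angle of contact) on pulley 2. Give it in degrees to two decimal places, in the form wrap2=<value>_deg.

wrap2=183.18_deg

open belt: β = asin((r2−r1)/C) = asin(2/72) = 1.5918°
wrap1 = π − 2β = 176.8165°
wrap2 = π + 2β = 183.1835°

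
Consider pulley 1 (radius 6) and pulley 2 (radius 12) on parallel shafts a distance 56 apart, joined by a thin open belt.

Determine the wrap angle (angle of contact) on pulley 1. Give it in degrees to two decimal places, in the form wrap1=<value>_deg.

open belt: β = asin((r2−r1)/C) = asin(6/56) = 6.1506°
wrap1 = π − 2β = 167.6987°
wrap2 = π + 2β = 192.3013°

wrap1=167.70_deg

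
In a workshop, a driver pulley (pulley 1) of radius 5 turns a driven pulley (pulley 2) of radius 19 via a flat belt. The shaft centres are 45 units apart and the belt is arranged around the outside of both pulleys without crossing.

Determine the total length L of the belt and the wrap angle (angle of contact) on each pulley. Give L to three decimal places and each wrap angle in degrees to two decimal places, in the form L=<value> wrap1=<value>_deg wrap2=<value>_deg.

L=169.790 wrap1=143.75_deg wrap2=216.25_deg

open belt: β = asin((r2−r1)/C) = asin(14/45) = 18.1262°
wrap1 = π − 2β = 143.7476°
wrap2 = π + 2β = 216.2524°
tangent length = C·cosβ = 42.7668
L = r1·wrap1 + r2·wrap2 + 2·C·cosβ = 5·2.5089 + 19·3.7743 + 2·42.7668 = 169.7900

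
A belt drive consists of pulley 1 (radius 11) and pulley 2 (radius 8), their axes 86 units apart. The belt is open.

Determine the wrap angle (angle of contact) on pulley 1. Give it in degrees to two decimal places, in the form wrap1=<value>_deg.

open belt: β = asin((r2−r1)/C) = asin(-3/86) = -1.9991°
wrap1 = π − 2β = 183.9982°
wrap2 = π + 2β = 176.0018°

wrap1=184.00_deg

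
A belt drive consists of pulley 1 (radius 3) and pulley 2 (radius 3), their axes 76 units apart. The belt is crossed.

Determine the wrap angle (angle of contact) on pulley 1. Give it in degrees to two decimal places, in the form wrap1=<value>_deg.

wrap1=189.06_deg

crossed belt: β = asin((r1+r2)/C) = asin(6/76) = 4.5281°
wrap1 = wrap2 = π + 2β = 189.0561°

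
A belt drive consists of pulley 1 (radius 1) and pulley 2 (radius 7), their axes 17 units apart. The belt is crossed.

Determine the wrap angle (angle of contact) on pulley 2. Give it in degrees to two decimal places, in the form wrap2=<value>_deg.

wrap2=236.14_deg

crossed belt: β = asin((r1+r2)/C) = asin(8/17) = 28.0725°
wrap1 = wrap2 = π + 2β = 236.1450°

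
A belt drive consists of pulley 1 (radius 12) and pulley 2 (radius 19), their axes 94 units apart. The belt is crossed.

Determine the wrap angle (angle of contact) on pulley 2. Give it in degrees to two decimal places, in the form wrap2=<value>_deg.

wrap2=218.51_deg

crossed belt: β = asin((r1+r2)/C) = asin(31/94) = 19.2559°
wrap1 = wrap2 = π + 2β = 218.5117°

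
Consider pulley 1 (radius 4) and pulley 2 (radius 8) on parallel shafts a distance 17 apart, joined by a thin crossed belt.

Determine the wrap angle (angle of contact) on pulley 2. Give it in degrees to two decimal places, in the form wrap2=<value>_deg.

wrap2=269.80_deg

crossed belt: β = asin((r1+r2)/C) = asin(12/17) = 44.9009°
wrap1 = wrap2 = π + 2β = 269.8017°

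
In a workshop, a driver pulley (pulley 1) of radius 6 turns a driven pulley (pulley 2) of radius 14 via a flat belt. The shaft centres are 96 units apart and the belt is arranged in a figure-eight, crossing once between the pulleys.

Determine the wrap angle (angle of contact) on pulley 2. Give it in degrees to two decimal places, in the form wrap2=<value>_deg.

crossed belt: β = asin((r1+r2)/C) = asin(20/96) = 12.0247°
wrap1 = wrap2 = π + 2β = 204.0494°

wrap2=204.05_deg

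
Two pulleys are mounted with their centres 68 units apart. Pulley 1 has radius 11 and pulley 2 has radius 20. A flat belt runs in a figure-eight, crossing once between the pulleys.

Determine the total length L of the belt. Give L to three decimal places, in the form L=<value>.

L=247.783

crossed belt: β = asin((r1+r2)/C) = asin(31/68) = 27.1217°
wrap1 = wrap2 = π + 2β = 234.2434°
tangent length = C·cosβ = 60.5227
L = (r1+r2)·wrap + 2·C·cosβ = 31·4.0883 + 2·60.5227 = 247.7833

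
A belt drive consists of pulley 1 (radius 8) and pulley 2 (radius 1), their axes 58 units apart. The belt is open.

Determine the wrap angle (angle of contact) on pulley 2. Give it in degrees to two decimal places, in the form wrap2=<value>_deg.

open belt: β = asin((r2−r1)/C) = asin(-7/58) = -6.9319°
wrap1 = π − 2β = 193.8638°
wrap2 = π + 2β = 166.1362°

wrap2=166.14_deg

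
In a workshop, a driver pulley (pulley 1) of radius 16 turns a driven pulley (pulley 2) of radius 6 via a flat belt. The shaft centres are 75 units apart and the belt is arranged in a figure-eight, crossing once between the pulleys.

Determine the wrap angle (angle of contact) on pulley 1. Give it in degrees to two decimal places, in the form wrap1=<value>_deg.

crossed belt: β = asin((r1+r2)/C) = asin(22/75) = 17.0576°
wrap1 = wrap2 = π + 2β = 214.1152°

wrap1=214.12_deg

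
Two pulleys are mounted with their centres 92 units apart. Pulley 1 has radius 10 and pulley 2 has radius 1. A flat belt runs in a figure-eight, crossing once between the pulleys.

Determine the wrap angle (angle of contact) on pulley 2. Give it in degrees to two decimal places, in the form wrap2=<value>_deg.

crossed belt: β = asin((r1+r2)/C) = asin(11/92) = 6.8670°
wrap1 = wrap2 = π + 2β = 193.7340°

wrap2=193.73_deg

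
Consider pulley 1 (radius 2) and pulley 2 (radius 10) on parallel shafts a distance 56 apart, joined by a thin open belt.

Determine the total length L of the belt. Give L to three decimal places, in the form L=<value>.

L=150.844

open belt: β = asin((r2−r1)/C) = asin(8/56) = 8.2132°
wrap1 = π − 2β = 163.5736°
wrap2 = π + 2β = 196.4264°
tangent length = C·cosβ = 55.4256
L = r1·wrap1 + r2·wrap2 + 2·C·cosβ = 2·2.8549 + 10·3.4283 + 2·55.4256 = 150.8439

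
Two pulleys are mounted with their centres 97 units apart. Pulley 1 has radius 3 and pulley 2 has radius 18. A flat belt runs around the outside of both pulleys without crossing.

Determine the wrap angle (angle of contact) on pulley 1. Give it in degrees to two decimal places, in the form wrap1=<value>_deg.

wrap1=162.21_deg

open belt: β = asin((r2−r1)/C) = asin(15/97) = 8.8959°
wrap1 = π − 2β = 162.2083°
wrap2 = π + 2β = 197.7917°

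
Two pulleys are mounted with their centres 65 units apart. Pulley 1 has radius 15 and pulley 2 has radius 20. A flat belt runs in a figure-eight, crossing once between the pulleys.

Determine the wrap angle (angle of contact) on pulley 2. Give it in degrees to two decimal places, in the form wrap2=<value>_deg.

wrap2=245.16_deg

crossed belt: β = asin((r1+r2)/C) = asin(35/65) = 32.5790°
wrap1 = wrap2 = π + 2β = 245.1579°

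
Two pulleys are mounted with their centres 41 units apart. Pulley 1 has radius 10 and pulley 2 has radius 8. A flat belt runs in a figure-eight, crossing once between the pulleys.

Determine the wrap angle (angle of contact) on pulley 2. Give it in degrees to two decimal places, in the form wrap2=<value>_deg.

crossed belt: β = asin((r1+r2)/C) = asin(18/41) = 26.0416°
wrap1 = wrap2 = π + 2β = 232.0833°

wrap2=232.08_deg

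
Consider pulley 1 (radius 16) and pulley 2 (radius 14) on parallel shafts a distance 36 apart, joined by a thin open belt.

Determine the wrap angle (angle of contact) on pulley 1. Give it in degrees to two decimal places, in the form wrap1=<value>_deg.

wrap1=186.37_deg

open belt: β = asin((r2−r1)/C) = asin(-2/36) = -3.1847°
wrap1 = π − 2β = 186.3695°
wrap2 = π + 2β = 173.6305°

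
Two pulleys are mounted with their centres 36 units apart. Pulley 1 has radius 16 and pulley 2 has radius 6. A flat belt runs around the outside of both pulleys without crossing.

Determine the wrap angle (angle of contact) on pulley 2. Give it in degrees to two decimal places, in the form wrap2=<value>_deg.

wrap2=147.74_deg

open belt: β = asin((r2−r1)/C) = asin(-10/36) = -16.1276°
wrap1 = π − 2β = 212.2552°
wrap2 = π + 2β = 147.7448°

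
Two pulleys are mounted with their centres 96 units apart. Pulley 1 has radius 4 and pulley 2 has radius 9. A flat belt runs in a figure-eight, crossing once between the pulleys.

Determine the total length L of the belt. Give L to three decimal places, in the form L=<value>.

crossed belt: β = asin((r1+r2)/C) = asin(13/96) = 7.7827°
wrap1 = wrap2 = π + 2β = 195.5654°
tangent length = C·cosβ = 95.1157
L = (r1+r2)·wrap + 2·C·cosβ = 13·3.4133 + 2·95.1157 = 234.6038

L=234.604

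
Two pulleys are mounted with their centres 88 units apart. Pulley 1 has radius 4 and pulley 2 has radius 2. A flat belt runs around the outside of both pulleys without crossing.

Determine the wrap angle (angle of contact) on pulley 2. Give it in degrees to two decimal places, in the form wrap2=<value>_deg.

open belt: β = asin((r2−r1)/C) = asin(-2/88) = -1.3023°
wrap1 = π − 2β = 182.6046°
wrap2 = π + 2β = 177.3954°

wrap2=177.40_deg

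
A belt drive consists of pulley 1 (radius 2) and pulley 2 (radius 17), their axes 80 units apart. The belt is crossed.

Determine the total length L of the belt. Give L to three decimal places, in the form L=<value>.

L=224.224

crossed belt: β = asin((r1+r2)/C) = asin(19/80) = 13.7390°
wrap1 = wrap2 = π + 2β = 207.4781°
tangent length = C·cosβ = 77.7110
L = (r1+r2)·wrap + 2·C·cosβ = 19·3.6212 + 2·77.7110 = 224.2243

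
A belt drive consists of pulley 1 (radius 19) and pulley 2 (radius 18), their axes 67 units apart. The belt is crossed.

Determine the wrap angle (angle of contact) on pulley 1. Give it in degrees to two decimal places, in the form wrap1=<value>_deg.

wrap1=247.04_deg

crossed belt: β = asin((r1+r2)/C) = asin(37/67) = 33.5207°
wrap1 = wrap2 = π + 2β = 247.0415°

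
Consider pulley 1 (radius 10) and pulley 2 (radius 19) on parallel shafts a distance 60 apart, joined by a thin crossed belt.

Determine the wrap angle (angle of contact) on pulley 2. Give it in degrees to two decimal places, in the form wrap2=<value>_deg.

wrap2=237.81_deg

crossed belt: β = asin((r1+r2)/C) = asin(29/60) = 28.9033°
wrap1 = wrap2 = π + 2β = 237.8067°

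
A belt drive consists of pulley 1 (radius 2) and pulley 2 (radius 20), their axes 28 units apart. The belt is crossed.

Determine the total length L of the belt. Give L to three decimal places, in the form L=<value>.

crossed belt: β = asin((r1+r2)/C) = asin(22/28) = 51.7868°
wrap1 = wrap2 = π + 2β = 283.5736°
tangent length = C·cosβ = 17.3205
L = (r1+r2)·wrap + 2·C·cosβ = 22·4.9493 + 2·17.3205 = 143.5255

L=143.525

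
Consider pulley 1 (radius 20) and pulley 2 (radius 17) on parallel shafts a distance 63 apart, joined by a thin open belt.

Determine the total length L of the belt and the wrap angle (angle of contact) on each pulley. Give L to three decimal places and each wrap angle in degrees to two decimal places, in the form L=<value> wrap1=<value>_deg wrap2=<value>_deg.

L=242.382 wrap1=185.46_deg wrap2=174.54_deg

open belt: β = asin((r2−r1)/C) = asin(-3/63) = -2.7294°
wrap1 = π − 2β = 185.4588°
wrap2 = π + 2β = 174.5412°
tangent length = C·cosβ = 62.9285
L = r1·wrap1 + r2·wrap2 + 2·C·cosβ = 20·3.2369 + 17·3.0463 + 2·62.9285 = 242.3818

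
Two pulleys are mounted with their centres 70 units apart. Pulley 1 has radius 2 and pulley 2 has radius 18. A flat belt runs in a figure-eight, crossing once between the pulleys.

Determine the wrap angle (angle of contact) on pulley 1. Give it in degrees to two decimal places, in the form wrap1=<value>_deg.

crossed belt: β = asin((r1+r2)/C) = asin(20/70) = 16.6015°
wrap1 = wrap2 = π + 2β = 213.2031°

wrap1=213.20_deg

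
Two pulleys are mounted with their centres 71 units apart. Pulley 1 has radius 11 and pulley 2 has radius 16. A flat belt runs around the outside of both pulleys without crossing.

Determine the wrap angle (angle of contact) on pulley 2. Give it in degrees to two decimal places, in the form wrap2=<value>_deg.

wrap2=188.08_deg

open belt: β = asin((r2−r1)/C) = asin(5/71) = 4.0383°
wrap1 = π − 2β = 171.9235°
wrap2 = π + 2β = 188.0765°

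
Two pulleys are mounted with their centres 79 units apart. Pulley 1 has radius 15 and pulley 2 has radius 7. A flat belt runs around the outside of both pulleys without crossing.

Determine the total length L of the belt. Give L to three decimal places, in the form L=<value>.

L=227.926

open belt: β = asin((r2−r1)/C) = asin(-8/79) = -5.8121°
wrap1 = π − 2β = 191.6241°
wrap2 = π + 2β = 168.3759°
tangent length = C·cosβ = 78.5939
L = r1·wrap1 + r2·wrap2 + 2·C·cosβ = 15·3.3445 + 7·2.9387 + 2·78.5939 = 227.9259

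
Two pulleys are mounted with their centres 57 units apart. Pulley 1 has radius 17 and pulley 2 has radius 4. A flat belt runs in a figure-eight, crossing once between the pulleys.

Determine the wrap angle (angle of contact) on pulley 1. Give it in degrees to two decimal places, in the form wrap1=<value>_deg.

wrap1=223.24_deg

crossed belt: β = asin((r1+r2)/C) = asin(21/57) = 21.6183°
wrap1 = wrap2 = π + 2β = 223.2365°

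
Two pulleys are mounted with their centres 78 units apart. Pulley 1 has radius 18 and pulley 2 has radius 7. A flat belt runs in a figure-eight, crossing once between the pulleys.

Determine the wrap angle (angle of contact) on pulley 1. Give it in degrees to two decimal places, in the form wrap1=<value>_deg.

wrap1=217.39_deg

crossed belt: β = asin((r1+r2)/C) = asin(25/78) = 18.6939°
wrap1 = wrap2 = π + 2β = 217.3879°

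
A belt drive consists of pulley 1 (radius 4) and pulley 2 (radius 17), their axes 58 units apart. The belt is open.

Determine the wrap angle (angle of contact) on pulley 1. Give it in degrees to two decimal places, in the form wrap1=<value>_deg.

open belt: β = asin((r2−r1)/C) = asin(13/58) = 12.9522°
wrap1 = π − 2β = 154.0956°
wrap2 = π + 2β = 205.9044°

wrap1=154.10_deg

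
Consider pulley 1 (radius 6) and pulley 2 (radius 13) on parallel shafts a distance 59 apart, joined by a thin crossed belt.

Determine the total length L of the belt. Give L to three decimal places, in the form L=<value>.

L=183.864

crossed belt: β = asin((r1+r2)/C) = asin(19/59) = 18.7860°
wrap1 = wrap2 = π + 2β = 217.5719°
tangent length = C·cosβ = 55.8570
L = (r1+r2)·wrap + 2·C·cosβ = 19·3.7973 + 2·55.8570 = 183.8635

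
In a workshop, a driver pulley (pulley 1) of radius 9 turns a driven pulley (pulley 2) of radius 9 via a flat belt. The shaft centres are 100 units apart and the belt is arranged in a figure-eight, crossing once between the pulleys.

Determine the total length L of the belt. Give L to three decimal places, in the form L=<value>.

L=259.798

crossed belt: β = asin((r1+r2)/C) = asin(18/100) = 10.3698°
wrap1 = wrap2 = π + 2β = 200.7395°
tangent length = C·cosβ = 98.3667
L = (r1+r2)·wrap + 2·C·cosβ = 18·3.5036 + 2·98.3667 = 259.7975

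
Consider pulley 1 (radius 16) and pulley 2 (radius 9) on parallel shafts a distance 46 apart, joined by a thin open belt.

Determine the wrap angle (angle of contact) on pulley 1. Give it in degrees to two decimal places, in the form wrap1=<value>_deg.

open belt: β = asin((r2−r1)/C) = asin(-7/46) = -8.7529°
wrap1 = π − 2β = 197.5059°
wrap2 = π + 2β = 162.4941°

wrap1=197.51_deg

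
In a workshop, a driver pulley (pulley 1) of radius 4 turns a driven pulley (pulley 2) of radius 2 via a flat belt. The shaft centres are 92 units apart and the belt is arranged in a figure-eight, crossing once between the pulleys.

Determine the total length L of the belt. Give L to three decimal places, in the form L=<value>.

crossed belt: β = asin((r1+r2)/C) = asin(6/92) = 3.7393°
wrap1 = wrap2 = π + 2β = 187.4787°
tangent length = C·cosβ = 91.8041
L = (r1+r2)·wrap + 2·C·cosβ = 6·3.2721 + 2·91.8041 = 203.2410

L=203.241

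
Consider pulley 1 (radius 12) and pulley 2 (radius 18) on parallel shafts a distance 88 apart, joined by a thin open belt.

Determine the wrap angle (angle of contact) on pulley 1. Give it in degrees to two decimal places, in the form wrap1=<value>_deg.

open belt: β = asin((r2−r1)/C) = asin(6/88) = 3.9096°
wrap1 = π − 2β = 172.1809°
wrap2 = π + 2β = 187.8191°

wrap1=172.18_deg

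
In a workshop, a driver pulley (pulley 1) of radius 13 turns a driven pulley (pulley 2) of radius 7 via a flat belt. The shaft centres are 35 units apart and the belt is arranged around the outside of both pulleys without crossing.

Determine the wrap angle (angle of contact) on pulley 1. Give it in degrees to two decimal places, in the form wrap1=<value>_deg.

wrap1=199.74_deg

open belt: β = asin((r2−r1)/C) = asin(-6/35) = -9.8709°
wrap1 = π − 2β = 199.7418°
wrap2 = π + 2β = 160.2582°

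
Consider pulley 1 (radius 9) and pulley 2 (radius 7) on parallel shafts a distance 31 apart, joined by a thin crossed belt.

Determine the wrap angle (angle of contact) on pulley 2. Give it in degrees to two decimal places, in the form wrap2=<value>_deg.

crossed belt: β = asin((r1+r2)/C) = asin(16/31) = 31.0730°
wrap1 = wrap2 = π + 2β = 242.1459°

wrap2=242.15_deg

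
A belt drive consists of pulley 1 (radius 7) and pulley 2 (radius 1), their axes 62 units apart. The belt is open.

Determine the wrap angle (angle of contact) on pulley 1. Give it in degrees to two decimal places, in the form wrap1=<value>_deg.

open belt: β = asin((r2−r1)/C) = asin(-6/62) = -5.5534°
wrap1 = π − 2β = 191.1069°
wrap2 = π + 2β = 168.8931°

wrap1=191.11_deg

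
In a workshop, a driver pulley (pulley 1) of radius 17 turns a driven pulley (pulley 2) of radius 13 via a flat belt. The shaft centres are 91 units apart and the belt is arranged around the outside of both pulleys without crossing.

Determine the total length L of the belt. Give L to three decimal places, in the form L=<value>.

L=276.424

open belt: β = asin((r2−r1)/C) = asin(-4/91) = -2.5193°
wrap1 = π − 2β = 185.0386°
wrap2 = π + 2β = 174.9614°
tangent length = C·cosβ = 90.9120
L = r1·wrap1 + r2·wrap2 + 2·C·cosβ = 17·3.2295 + 13·3.0537 + 2·90.9120 = 276.4236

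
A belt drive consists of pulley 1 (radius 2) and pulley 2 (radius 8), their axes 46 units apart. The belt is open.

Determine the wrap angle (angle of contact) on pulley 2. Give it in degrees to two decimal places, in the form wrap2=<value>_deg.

open belt: β = asin((r2−r1)/C) = asin(6/46) = 7.4947°
wrap1 = π − 2β = 165.0106°
wrap2 = π + 2β = 194.9894°

wrap2=194.99_deg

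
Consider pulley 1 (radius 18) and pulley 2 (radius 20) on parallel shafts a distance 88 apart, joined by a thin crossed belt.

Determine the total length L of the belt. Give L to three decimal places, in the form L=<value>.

crossed belt: β = asin((r1+r2)/C) = asin(38/88) = 25.5830°
wrap1 = wrap2 = π + 2β = 231.1660°
tangent length = C·cosβ = 79.3725
L = (r1+r2)·wrap + 2·C·cosβ = 38·4.0346 + 2·79.3725 = 312.0602

L=312.060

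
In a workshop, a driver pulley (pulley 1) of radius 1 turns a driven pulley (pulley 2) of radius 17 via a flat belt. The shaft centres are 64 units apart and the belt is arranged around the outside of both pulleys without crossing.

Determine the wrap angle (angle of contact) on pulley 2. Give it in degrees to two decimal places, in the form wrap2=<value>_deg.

open belt: β = asin((r2−r1)/C) = asin(16/64) = 14.4775°
wrap1 = π − 2β = 151.0450°
wrap2 = π + 2β = 208.9550°

wrap2=208.96_deg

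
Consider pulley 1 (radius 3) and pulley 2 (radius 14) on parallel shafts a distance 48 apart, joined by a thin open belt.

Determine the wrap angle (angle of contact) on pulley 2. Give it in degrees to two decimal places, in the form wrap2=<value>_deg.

open belt: β = asin((r2−r1)/C) = asin(11/48) = 13.2480°
wrap1 = π − 2β = 153.5040°
wrap2 = π + 2β = 206.4960°

wrap2=206.50_deg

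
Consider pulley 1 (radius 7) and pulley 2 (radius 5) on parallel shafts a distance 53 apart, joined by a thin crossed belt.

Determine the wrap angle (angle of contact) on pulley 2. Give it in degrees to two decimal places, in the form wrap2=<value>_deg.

crossed belt: β = asin((r1+r2)/C) = asin(12/53) = 13.0861°
wrap1 = wrap2 = π + 2β = 206.1722°

wrap2=206.17_deg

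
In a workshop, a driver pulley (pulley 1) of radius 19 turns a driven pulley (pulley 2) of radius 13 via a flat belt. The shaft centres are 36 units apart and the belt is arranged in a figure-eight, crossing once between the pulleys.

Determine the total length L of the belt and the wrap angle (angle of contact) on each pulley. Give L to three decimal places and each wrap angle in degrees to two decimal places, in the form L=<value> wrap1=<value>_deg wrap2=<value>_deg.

crossed belt: β = asin((r1+r2)/C) = asin(32/36) = 62.7340°
wrap1 = wrap2 = π + 2β = 305.4679°
tangent length = C·cosβ = 16.4924
L = (r1+r2)·wrap + 2·C·cosβ = 32·5.3314 + 2·16.4924 = 203.5903

L=203.590 wrap1=305.47_deg wrap2=305.47_deg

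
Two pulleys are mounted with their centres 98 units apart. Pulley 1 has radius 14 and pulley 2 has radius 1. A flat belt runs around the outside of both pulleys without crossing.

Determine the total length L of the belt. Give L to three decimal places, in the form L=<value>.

L=244.851

open belt: β = asin((r2−r1)/C) = asin(-13/98) = -7.6229°
wrap1 = π − 2β = 195.2459°
wrap2 = π + 2β = 164.7541°
tangent length = C·cosβ = 97.1339
L = r1·wrap1 + r2·wrap2 + 2·C·cosβ = 14·3.4077 + 1·2.8755 + 2·97.1339 = 244.8509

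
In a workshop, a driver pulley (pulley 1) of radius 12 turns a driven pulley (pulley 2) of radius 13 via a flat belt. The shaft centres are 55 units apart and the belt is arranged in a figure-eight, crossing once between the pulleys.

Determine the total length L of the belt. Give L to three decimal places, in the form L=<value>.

L=200.112

crossed belt: β = asin((r1+r2)/C) = asin(25/55) = 27.0357°
wrap1 = wrap2 = π + 2β = 234.0714°
tangent length = C·cosβ = 48.9898
L = (r1+r2)·wrap + 2·C·cosβ = 25·4.0853 + 2·48.9898 = 200.1125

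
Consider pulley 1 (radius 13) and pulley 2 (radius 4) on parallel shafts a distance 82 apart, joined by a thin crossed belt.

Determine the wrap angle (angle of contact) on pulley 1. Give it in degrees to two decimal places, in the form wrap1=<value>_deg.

wrap1=203.93_deg

crossed belt: β = asin((r1+r2)/C) = asin(17/82) = 11.9652°
wrap1 = wrap2 = π + 2β = 203.9303°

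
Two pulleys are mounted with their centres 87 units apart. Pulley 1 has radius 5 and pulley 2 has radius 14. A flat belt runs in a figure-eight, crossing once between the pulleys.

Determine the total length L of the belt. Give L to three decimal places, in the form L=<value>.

crossed belt: β = asin((r1+r2)/C) = asin(19/87) = 12.6145°
wrap1 = wrap2 = π + 2β = 205.2291°
tangent length = C·cosβ = 84.8999
L = (r1+r2)·wrap + 2·C·cosβ = 19·3.5819 + 2·84.8999 = 237.8564

L=237.856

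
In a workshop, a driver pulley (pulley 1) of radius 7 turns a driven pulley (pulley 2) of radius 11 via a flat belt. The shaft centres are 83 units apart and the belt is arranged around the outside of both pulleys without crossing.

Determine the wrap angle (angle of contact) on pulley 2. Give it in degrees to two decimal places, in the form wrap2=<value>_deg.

wrap2=185.52_deg

open belt: β = asin((r2−r1)/C) = asin(4/83) = 2.7623°
wrap1 = π − 2β = 174.4754°
wrap2 = π + 2β = 185.5246°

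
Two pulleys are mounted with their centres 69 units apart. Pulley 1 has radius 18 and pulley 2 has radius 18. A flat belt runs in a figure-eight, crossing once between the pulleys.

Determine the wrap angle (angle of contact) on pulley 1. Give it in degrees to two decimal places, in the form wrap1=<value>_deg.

crossed belt: β = asin((r1+r2)/C) = asin(36/69) = 31.4490°
wrap1 = wrap2 = π + 2β = 242.8980°

wrap1=242.90_deg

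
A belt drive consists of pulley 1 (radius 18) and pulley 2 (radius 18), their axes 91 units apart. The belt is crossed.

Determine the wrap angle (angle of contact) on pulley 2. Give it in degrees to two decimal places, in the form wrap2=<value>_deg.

wrap2=226.61_deg

crossed belt: β = asin((r1+r2)/C) = asin(36/91) = 23.3037°
wrap1 = wrap2 = π + 2β = 226.6073°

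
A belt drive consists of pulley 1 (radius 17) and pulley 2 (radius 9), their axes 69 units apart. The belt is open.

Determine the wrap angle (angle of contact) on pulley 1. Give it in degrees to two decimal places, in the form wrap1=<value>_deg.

wrap1=193.32_deg

open belt: β = asin((r2−r1)/C) = asin(-8/69) = -6.6580°
wrap1 = π − 2β = 193.3159°
wrap2 = π + 2β = 166.6841°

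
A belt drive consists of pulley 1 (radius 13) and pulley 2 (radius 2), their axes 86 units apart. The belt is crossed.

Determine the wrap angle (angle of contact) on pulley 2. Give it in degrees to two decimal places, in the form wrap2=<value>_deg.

wrap2=200.09_deg

crossed belt: β = asin((r1+r2)/C) = asin(15/86) = 10.0448°
wrap1 = wrap2 = π + 2β = 200.0897°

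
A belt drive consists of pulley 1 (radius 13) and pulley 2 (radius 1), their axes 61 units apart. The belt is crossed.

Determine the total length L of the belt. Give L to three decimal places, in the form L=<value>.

L=169.210

crossed belt: β = asin((r1+r2)/C) = asin(14/61) = 13.2681°
wrap1 = wrap2 = π + 2β = 206.5362°
tangent length = C·cosβ = 59.3717
L = (r1+r2)·wrap + 2·C·cosβ = 14·3.6047 + 2·59.3717 = 169.2097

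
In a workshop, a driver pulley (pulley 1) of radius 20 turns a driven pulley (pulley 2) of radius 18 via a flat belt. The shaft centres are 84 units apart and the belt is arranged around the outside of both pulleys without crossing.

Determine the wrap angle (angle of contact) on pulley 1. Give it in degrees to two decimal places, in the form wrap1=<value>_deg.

open belt: β = asin((r2−r1)/C) = asin(-2/84) = -1.3643°
wrap1 = π − 2β = 182.7286°
wrap2 = π + 2β = 177.2714°

wrap1=182.73_deg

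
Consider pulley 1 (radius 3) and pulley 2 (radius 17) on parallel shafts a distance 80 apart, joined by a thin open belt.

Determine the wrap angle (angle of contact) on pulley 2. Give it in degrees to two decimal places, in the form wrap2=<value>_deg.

wrap2=200.16_deg

open belt: β = asin((r2−r1)/C) = asin(14/80) = 10.0787°
wrap1 = π − 2β = 159.8427°
wrap2 = π + 2β = 200.1573°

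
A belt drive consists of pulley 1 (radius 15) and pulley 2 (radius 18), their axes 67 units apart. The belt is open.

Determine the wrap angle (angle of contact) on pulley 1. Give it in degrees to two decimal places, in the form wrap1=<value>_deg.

wrap1=174.87_deg

open belt: β = asin((r2−r1)/C) = asin(3/67) = 2.5663°
wrap1 = π − 2β = 174.8673°
wrap2 = π + 2β = 185.1327°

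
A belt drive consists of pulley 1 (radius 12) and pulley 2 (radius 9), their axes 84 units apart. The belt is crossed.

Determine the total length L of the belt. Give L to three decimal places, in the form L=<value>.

crossed belt: β = asin((r1+r2)/C) = asin(21/84) = 14.4775°
wrap1 = wrap2 = π + 2β = 208.9550°
tangent length = C·cosβ = 81.3327
L = (r1+r2)·wrap + 2·C·cosβ = 21·3.6470 + 2·81.3327 = 239.2513

L=239.251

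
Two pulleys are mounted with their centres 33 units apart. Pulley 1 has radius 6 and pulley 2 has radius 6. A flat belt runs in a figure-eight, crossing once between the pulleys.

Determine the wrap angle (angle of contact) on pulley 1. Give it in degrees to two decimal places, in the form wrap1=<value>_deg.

wrap1=222.65_deg

crossed belt: β = asin((r1+r2)/C) = asin(12/33) = 21.3237°
wrap1 = wrap2 = π + 2β = 222.6474°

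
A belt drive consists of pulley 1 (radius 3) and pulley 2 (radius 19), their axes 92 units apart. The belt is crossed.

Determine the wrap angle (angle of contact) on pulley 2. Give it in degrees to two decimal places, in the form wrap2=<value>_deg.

wrap2=207.67_deg

crossed belt: β = asin((r1+r2)/C) = asin(22/92) = 13.8352°
wrap1 = wrap2 = π + 2β = 207.6704°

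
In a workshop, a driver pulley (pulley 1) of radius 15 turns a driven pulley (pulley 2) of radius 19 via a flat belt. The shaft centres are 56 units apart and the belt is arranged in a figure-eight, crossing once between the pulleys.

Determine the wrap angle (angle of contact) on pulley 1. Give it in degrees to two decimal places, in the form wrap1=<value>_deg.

crossed belt: β = asin((r1+r2)/C) = asin(34/56) = 37.3832°
wrap1 = wrap2 = π + 2β = 254.7664°

wrap1=254.77_deg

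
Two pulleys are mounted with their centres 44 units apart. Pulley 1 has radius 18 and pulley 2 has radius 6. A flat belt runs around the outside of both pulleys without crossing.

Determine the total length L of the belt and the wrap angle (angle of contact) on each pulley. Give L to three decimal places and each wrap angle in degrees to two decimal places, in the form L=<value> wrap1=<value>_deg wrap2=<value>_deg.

L=166.692 wrap1=211.65_deg wrap2=148.35_deg

open belt: β = asin((r2−r1)/C) = asin(-12/44) = -15.8266°
wrap1 = π − 2β = 211.6532°
wrap2 = π + 2β = 148.3468°
tangent length = C·cosβ = 42.3320
L = r1·wrap1 + r2·wrap2 + 2·C·cosβ = 18·3.6940 + 6·2.5891 + 2·42.3320 = 166.6917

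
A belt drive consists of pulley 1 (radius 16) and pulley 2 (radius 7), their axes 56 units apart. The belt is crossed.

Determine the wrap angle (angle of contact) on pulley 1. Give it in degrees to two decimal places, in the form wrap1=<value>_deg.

crossed belt: β = asin((r1+r2)/C) = asin(23/56) = 24.2497°
wrap1 = wrap2 = π + 2β = 228.4994°

wrap1=228.50_deg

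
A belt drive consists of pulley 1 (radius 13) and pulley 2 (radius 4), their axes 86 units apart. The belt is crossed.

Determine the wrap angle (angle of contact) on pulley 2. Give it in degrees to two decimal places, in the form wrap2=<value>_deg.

crossed belt: β = asin((r1+r2)/C) = asin(17/86) = 11.4010°
wrap1 = wrap2 = π + 2β = 202.8020°

wrap2=202.80_deg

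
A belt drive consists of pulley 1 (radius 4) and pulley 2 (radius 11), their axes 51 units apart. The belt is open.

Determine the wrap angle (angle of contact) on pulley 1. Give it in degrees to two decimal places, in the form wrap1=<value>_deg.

wrap1=164.22_deg

open belt: β = asin((r2−r1)/C) = asin(7/51) = 7.8890°
wrap1 = π − 2β = 164.2219°
wrap2 = π + 2β = 195.7781°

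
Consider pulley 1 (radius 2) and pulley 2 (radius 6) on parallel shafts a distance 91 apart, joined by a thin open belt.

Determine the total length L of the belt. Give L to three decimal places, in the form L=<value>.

L=207.309

open belt: β = asin((r2−r1)/C) = asin(4/91) = 2.5193°
wrap1 = π − 2β = 174.9614°
wrap2 = π + 2β = 185.0386°
tangent length = C·cosβ = 90.9120
L = r1·wrap1 + r2·wrap2 + 2·C·cosβ = 2·3.0537 + 6·3.2295 + 2·90.9120 = 207.3086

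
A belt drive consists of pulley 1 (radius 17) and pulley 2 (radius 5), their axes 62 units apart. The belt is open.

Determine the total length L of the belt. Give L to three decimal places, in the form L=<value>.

open belt: β = asin((r2−r1)/C) = asin(-12/62) = -11.1599°
wrap1 = π − 2β = 202.3199°
wrap2 = π + 2β = 157.6801°
tangent length = C·cosβ = 60.8276
L = r1·wrap1 + r2·wrap2 + 2·C·cosβ = 17·3.5311 + 5·2.7520 + 2·60.8276 = 195.4450

L=195.445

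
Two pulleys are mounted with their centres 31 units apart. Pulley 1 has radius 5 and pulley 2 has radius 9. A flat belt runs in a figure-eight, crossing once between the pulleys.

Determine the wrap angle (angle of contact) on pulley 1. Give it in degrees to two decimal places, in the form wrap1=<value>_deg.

wrap1=233.69_deg

crossed belt: β = asin((r1+r2)/C) = asin(14/31) = 26.8472°
wrap1 = wrap2 = π + 2β = 233.6944°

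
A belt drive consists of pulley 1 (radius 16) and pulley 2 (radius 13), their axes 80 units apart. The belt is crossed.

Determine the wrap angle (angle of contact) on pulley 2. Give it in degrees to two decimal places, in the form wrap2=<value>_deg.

crossed belt: β = asin((r1+r2)/C) = asin(29/80) = 21.2538°
wrap1 = wrap2 = π + 2β = 222.5076°

wrap2=222.51_deg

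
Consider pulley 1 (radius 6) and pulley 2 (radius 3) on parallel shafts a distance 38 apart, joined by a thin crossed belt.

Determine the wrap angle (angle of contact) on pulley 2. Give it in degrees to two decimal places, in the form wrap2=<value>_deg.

wrap2=207.40_deg

crossed belt: β = asin((r1+r2)/C) = asin(9/38) = 13.7002°
wrap1 = wrap2 = π + 2β = 207.4005°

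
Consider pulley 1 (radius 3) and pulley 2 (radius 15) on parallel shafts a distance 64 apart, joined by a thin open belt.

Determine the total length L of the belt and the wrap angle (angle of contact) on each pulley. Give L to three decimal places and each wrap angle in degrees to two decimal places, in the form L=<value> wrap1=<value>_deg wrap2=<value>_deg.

L=186.805 wrap1=158.39_deg wrap2=201.61_deg

open belt: β = asin((r2−r1)/C) = asin(12/64) = 10.8069°
wrap1 = π − 2β = 158.3862°
wrap2 = π + 2β = 201.6138°
tangent length = C·cosβ = 62.8649
L = r1·wrap1 + r2·wrap2 + 2·C·cosβ = 3·2.7644 + 15·3.5188 + 2·62.8649 = 186.8053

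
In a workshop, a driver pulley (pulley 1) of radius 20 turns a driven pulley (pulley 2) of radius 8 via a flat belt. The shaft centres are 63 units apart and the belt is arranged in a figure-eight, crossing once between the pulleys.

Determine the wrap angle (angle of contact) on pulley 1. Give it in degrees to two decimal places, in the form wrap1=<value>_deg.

wrap1=232.78_deg

crossed belt: β = asin((r1+r2)/C) = asin(28/63) = 26.3878°
wrap1 = wrap2 = π + 2β = 232.7756°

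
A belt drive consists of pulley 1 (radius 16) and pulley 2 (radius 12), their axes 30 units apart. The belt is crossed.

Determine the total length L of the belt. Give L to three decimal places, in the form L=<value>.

L=176.906

crossed belt: β = asin((r1+r2)/C) = asin(28/30) = 68.9605°
wrap1 = wrap2 = π + 2β = 317.9211°
tangent length = C·cosβ = 10.7703
L = (r1+r2)·wrap + 2·C·cosβ = 28·5.5488 + 2·10.7703 = 176.9062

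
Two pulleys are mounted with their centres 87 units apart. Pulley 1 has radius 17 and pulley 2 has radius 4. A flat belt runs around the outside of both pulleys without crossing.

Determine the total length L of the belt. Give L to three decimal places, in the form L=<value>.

open belt: β = asin((r2−r1)/C) = asin(-13/87) = -8.5936°
wrap1 = π − 2β = 197.1872°
wrap2 = π + 2β = 162.8128°
tangent length = C·cosβ = 86.0233
L = r1·wrap1 + r2·wrap2 + 2·C·cosβ = 17·3.4416 + 4·2.8416 + 2·86.0233 = 241.9196

L=241.920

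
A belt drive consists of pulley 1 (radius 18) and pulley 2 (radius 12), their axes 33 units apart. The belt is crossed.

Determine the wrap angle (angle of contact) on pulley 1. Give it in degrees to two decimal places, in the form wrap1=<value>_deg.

crossed belt: β = asin((r1+r2)/C) = asin(30/33) = 65.3800°
wrap1 = wrap2 = π + 2β = 310.7600°

wrap1=310.76_deg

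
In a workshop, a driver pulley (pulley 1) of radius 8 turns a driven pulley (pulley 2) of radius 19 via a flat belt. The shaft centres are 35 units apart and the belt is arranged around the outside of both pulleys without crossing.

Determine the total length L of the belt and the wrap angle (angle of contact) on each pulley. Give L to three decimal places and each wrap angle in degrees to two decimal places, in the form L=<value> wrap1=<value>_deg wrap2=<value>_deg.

open belt: β = asin((r2−r1)/C) = asin(11/35) = 18.3177°
wrap1 = π − 2β = 143.3646°
wrap2 = π + 2β = 216.6354°
tangent length = C·cosβ = 33.2265
L = r1·wrap1 + r2·wrap2 + 2·C·cosβ = 8·2.5022 + 19·3.7810 + 2·33.2265 = 158.3095

L=158.309 wrap1=143.36_deg wrap2=216.64_deg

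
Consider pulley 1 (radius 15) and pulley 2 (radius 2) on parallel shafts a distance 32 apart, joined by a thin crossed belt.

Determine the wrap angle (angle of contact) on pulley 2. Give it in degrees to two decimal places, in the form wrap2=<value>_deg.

crossed belt: β = asin((r1+r2)/C) = asin(17/32) = 32.0900°
wrap1 = wrap2 = π + 2β = 244.1799°

wrap2=244.18_deg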